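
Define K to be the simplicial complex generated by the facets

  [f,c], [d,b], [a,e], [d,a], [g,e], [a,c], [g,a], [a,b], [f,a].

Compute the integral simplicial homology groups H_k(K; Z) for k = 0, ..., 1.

Fix the vertex order a < b < c < d < e < f < g and write every simplex with vertices in increasing order. Then dim K = 1 and the simplices of K are:

  0-simplices (7): a, b, c, d, e, f, g
  1-simplices (9): ab, ac, ad, ae, af, ag, bd, cf, eg

so the chain groups are C_0 ≅ Z^7, C_1 ≅ Z^9.

∂_1: C_1 → C_0 is given by ∂[p,q] = [q] − [p].
The resulting 7×9 matrix has rank 6, and its Smith normal form has invariant factors (1,1,1,1,1,1).

From H_k ≅ ker(∂_k) / im(∂_{k+1}) we obtain:

  H_0: rank C_0 − rank ∂_1 = 7 − 6 = 1, and the invariant factors of ∂_1 are all 1, so H_0 = Z.
  H_1: rank ker ∂_1 − rank ∂_2 = (9 − 6) − 0 = 3, and there is no ∂_2, so H_1 = Z^3.

As a check, the Euler characteristic is 7 − 9 = -2, which agrees with 1 − 3 = -2.

H_0 = Z,  H_1 = Z^3.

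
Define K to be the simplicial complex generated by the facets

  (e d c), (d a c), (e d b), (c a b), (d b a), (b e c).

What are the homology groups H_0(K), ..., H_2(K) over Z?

H_0 ≅ Z,  H_1 = 0,  H_2 ≅ Z.

Order the vertices as a < b < c < d < e. Listing each simplex with vertices in this order, K has dimension 2 with simplices:

  0-simplices (5): a, b, c, d, e
  1-simplices (9): ab, ac, ad, bc, bd, be, cd, ce, de
  2-simplices (6): abc, abd, acd, bce, bde, cde

giving chain groups C_0 ≅ Z^5, C_1 ≅ Z^9, C_2 ≅ Z^6.

The boundary map ∂_1: C_1 → C_0 maps an edge to its endpoints' difference, ∂[p,q] = q − p.
The resulting 5×9 matrix has rank 4, and its Smith normal form has invariant factors (1,1,1,1).

The boundary map ∂_2: C_2 → C_1 sends each 2-simplex [p,q,r] to [q,r] − [p,r] + [p,q]. For instance
  ∂bde = de − be + bd,
  ∂bce = ce − be + bc.
As a 9×6 matrix over Z this has rank 5, with invariant factors (1,1,1,1,1).

Now H_k = ker ∂_k / im ∂_{k+1}, so:

  H_0: rank C_0 − rank ∂_1 = 5 − 4 = 1, and the invariant factors of ∂_1 are all 1, so H_0 ≅ Z.
  H_1: rank ker ∂_1 − rank ∂_2 = (9 − 4) − 5 = 0, and the invariant factors of ∂_2 are all 1, so H_1 ≅ 0.
  H_2: rank ker ∂_2 − rank ∂_3 = (6 − 5) − 0 = 1, and there is no ∂_3, so H_2 ≅ Z.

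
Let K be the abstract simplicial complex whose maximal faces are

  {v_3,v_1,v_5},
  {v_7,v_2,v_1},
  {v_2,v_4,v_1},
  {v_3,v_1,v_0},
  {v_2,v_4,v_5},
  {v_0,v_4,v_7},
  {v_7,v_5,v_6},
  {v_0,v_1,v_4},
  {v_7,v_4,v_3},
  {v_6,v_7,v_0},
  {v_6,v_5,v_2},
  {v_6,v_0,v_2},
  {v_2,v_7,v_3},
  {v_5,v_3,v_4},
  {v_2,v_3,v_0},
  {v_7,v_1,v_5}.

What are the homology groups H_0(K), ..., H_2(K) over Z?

H_0 ≅ Z,  H_1 ≅ Z^2,  H_2 ≅ Z.

Fix the vertex order v_0 < v_1 < v_2 < v_3 < v_4 < v_5 < v_6 < v_7 and write every simplex with vertices in increasing order. Then dim K = 2 and the simplices of K are:

  0-simplices (8): [v_0], [v_1], [v_2], [v_3], [v_4], [v_5], [v_6], [v_7]
  1-simplices (24): (24 of them)
  2-simplices (16): (16 of them)

Hence C_0 ≅ Z^8, C_1 ≅ Z^24, C_2 ≅ Z^16.

∂_1: C_1 → C_0 is given by ∂[p,q] = [q] − [p].
This gives a 8×24 integer matrix of rank 7; reducing to Smith normal form yields diagonal entries (1,1,1,1,1,1,1).

The boundary map ∂_2: C_2 → C_1 sends each 2-simplex [p,q,r] to [q,r] − [p,r] + [p,q]. For instance
  ∂[v_2,v_5,v_6] = [v_5,v_6] − [v_2,v_6] + [v_2,v_5],
  ∂[v_0,v_6,v_7] = [v_6,v_7] − [v_0,v_7] + [v_0,v_6].
This gives a 24×16 integer matrix of rank 15; reducing to Smith normal form yields diagonal entries (1,1,1,1,1,1,1,1,1,1,1,1,1,1,1).

Reading off H_k = ker ∂_k / im ∂_{k+1}:

  H_0: rank C_0 − rank ∂_1 = 8 − 7 = 1, and the invariant factors of ∂_1 are all 1, so H_0 = Z.
  H_1: rank ker ∂_1 − rank ∂_2 = (24 − 7) − 15 = 2, and the invariant factors of ∂_2 are all 1, so H_1 = Z^2.
  H_2: rank ker ∂_2 − rank ∂_3 = (16 − 15) − 0 = 1, and there is no ∂_3, so H_2 = Z.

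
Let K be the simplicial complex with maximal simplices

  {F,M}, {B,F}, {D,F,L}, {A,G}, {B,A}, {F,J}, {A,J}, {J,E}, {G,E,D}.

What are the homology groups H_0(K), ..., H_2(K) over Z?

H_0 ≅ Z,  H_1 ≅ Z^3,  H_2 = 0.

Take the total order A < B < D < E < F < G < J < L < M on the vertex set. Then K (dimension 2) consists of the simplices:

  0-simplices (9): A, B, D, E, F, G, J, L, M
  1-simplices (13): AB, AG, AJ, BF, DE, DF, DG, DL, EG, EJ, FJ, FL, FM
  2-simplices (2): DEG, DFL

giving chain groups C_0 ≅ Z^9, C_1 ≅ Z^13, C_2 ≅ Z^2.

The boundary map ∂_1: C_1 → C_0 maps an edge to its endpoints' difference, ∂[p,q] = q − p. For instance
  ∂BF = F − B.
As a 9×13 matrix over Z this has rank 8, with invariant factors (1,1,1,1,1,1,1,1).

∂_2: C_2 → C_1 maps a triangle to the signed sum of its edges. For instance
  ∂DFL = FL − DL + DF,
  ∂DEG = EG − DG + DE.
As a 13×2 matrix over Z this has rank 2, with invariant factors (1,1).

Computing H_k = (kernel of ∂_k) / (image of ∂_{k+1}):

  H_0: rank C_0 − rank ∂_1 = 9 − 8 = 1, and the invariant factors of ∂_1 are all 1, so H_0 ≅ Z.
  H_1: rank ker ∂_1 − rank ∂_2 = (13 − 8) − 2 = 3, and the invariant factors of ∂_2 are all 1, so H_1 ≅ Z^3.
  H_2: rank ker ∂_2 − rank ∂_3 = (2 − 2) − 0 = 0, and there is no ∂_3, so H_2 ≅ 0.

As a check, the Euler characteristic is 9 − 13 + 2 = -2, which agrees with 1 − 3 + 0 = -2.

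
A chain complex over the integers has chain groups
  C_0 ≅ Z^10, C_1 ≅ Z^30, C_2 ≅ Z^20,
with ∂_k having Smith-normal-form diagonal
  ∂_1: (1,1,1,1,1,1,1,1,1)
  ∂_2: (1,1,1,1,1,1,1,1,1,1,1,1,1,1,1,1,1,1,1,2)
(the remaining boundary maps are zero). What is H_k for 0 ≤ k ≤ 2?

H_0: b_0 = 10 − 0 − 9 = 1; torsion from ∂_1 factors > 1: none. So H_0 = Z.
H_1: b_1 = 30 − 9 − 20 = 1; torsion from ∂_2 factors > 1: [2]. So H_1 = Z ⊕ Z/2Z.
H_2: b_2 = 20 − 20 − 0 = 0; torsion from ∂_3 factors > 1: none. So H_2 = 0.

H_0 = Z,  H_1 = Z ⊕ Z/2Z,  H_2 = 0.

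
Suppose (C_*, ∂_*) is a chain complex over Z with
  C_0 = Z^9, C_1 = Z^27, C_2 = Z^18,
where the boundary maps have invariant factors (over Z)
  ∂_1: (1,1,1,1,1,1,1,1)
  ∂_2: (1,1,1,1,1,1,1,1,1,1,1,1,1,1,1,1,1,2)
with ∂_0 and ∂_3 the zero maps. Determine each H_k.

H_0 = Z,  H_1 = Z ⊕ Z/2,  H_2 = 0.

H_0: b_0 = 9 − 0 − 8 = 1; torsion from ∂_1 factors > 1: none. So H_0 = Z.
H_1: b_1 = 27 − 8 − 18 = 1; torsion from ∂_2 factors > 1: [2]. So H_1 = Z ⊕ Z/2.
H_2: b_2 = 18 − 18 − 0 = 0; torsion from ∂_3 factors > 1: none. So H_2 = 0.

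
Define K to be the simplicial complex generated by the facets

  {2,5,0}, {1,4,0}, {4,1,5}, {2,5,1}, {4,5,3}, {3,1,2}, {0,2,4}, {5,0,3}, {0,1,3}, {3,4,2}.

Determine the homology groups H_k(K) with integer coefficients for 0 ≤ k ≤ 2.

Fix the vertex order 0 < 1 < 2 < 3 < 4 < 5 and write every simplex with vertices in increasing order. Then dim K = 2 and the simplices of K are:

  0-simplices (6): [0], [1], [2], [3], [4], [5]
  1-simplices (15): [0,1], [0,2], [0,3], [0,4], [0,5], [1,2], [1,3], [1,4], [1,5], [2,3], [2,4], [2,5], [3,4], [3,5], [4,5]
  2-simplices (10): [0,1,3], [0,1,4], [0,2,4], [0,2,5], [0,3,5], [1,2,3], [1,2,5], [1,4,5], [2,3,4], [3,4,5]

Hence C_0 ≅ Z^6, C_1 ≅ Z^15, C_2 ≅ Z^10.

∂_1: C_1 → C_0 is given by ∂[p,q] = [q] − [p]. For instance
  ∂[0,4] = [4] − [0].
As a 6×15 matrix over Z this has rank 5, with invariant factors (1,1,1,1,1).

Boundary ∂_2: C_2 → C_1 acts by ∂[p,q,r] = [q,r] − [p,r] + [p,q]. For instance
  ∂[2,3,4] = [3,4] − [2,4] + [2,3],
  ∂[0,1,4] = [1,4] − [0,4] + [0,1].
This gives a 15×10 integer matrix of rank 10; reducing to Smith normal form yields diagonal entries (1,1,1,1,1,1,1,1,1,2).

From H_k ≅ ker(∂_k) / im(∂_{k+1}) we obtain:

  H_0: rank C_0 − rank ∂_1 = 6 − 5 = 1, and the invariant factors of ∂_1 are all 1, so H_0 = Z.
  H_1: rank ker ∂_1 − rank ∂_2 = (15 − 5) − 10 = 0, and ∂_2 has invariant factor 2 > 1, so H_1 = Z/2.
  H_2: rank ker ∂_2 − rank ∂_3 = (10 − 10) − 0 = 0, and there is no ∂_3, so H_2 = 0.

H_0 ≅ Z,  H_1 ≅ Z/2,  H_2 = 0.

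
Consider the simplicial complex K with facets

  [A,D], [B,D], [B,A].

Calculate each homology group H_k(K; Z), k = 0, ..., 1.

We work with the vertex ordering A < B < D. The simplices of K, each written with vertices in increasing order, are:

  0-simplices (3): A, B, D
  1-simplices (3): AB, AD, BD

Hence C_0 ≅ Z^3, C_1 ≅ Z^3.

∂_1: C_1 → C_0 sends each edge [p,q] (with p < q) to q − p.
This gives a 3×3 integer matrix of rank 2; reducing to Smith normal form yields diagonal entries (1,1).

Computing H_k = (kernel of ∂_k) / (image of ∂_{k+1}):

  H_0: rank C_0 − rank ∂_1 = 3 − 2 = 1, and the invariant factors of ∂_1 are all 1, so H_0 ≅ Z.
  H_1: rank ker ∂_1 − rank ∂_2 = (3 − 2) − 0 = 1, and there is no ∂_2, so H_1 ≅ Z.

As a check, the Euler characteristic is 3 − 3 = 0, which agrees with 1 − 1 = 0.

H_0 = Z,  H_1 = Z.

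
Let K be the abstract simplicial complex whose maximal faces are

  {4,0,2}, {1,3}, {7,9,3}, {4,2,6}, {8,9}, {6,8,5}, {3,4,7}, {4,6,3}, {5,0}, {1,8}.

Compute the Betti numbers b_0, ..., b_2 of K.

b_0 = 1, b_1 = 3, b_2 = 0.

K has 10 vertices, 18 edges, 6 triangles.
rank ∂_0 = 0, rank ∂_1 = 9 ⇒ b_0 = 10 − 0 − 9 = 1; all invariant factors of ∂_1 are 1 so no torsion. So H_0 = Z.
rank ∂_1 = 9, rank ∂_2 = 6 ⇒ b_1 = 18 − 9 − 6 = 3; all invariant factors of ∂_2 are 1 so no torsion. So H_1 = Z^3.
rank ∂_2 = 6, rank ∂_3 = 0 ⇒ b_2 = 6 − 6 − 0 = 0. So H_2 = 0.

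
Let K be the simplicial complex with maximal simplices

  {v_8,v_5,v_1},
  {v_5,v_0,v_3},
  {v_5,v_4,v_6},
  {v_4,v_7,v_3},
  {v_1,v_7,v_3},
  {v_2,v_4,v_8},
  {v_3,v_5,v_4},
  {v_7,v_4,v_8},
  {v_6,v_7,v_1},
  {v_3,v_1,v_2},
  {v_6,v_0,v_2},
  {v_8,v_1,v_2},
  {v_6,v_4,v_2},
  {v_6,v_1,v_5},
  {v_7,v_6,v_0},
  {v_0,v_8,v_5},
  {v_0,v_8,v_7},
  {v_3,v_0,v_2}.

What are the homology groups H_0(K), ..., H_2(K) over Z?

Take the total order v_0 < v_1 < v_2 < v_3 < v_4 < v_5 < v_6 < v_7 < v_8 on the vertex set. Then K (dimension 2) consists of the simplices:

  0-simplices (9): [v_0], [v_1], [v_2], [v_3], [v_4], [v_5], [v_6], [v_7], [v_8]
  1-simplices (27): (27 of them)
  2-simplices (18): (18 of them)

Hence C_0 ≅ Z^9, C_1 ≅ Z^27, C_2 ≅ Z^18.

Boundary ∂_1: C_1 → C_0 maps an edge to its endpoints' difference, ∂[p,q] = q − p.
The resulting 9×27 matrix has rank 8, and its Smith normal form has invariant factors (1,1,1,1,1,1,1,1).

Boundary ∂_2: C_2 → C_1 maps a triangle to the signed sum of its edges. For instance
  ∂[v_1,v_6,v_7] = [v_6,v_7] − [v_1,v_7] + [v_1,v_6],
  ∂[v_1,v_5,v_6] = [v_5,v_6] − [v_1,v_6] + [v_1,v_5].
As a 27×18 matrix over Z this has rank 17, with invariant factors (1,1,1,1,1,1,1,1,1,1,1,1,1,1,1,1,1).

Now H_k = ker ∂_k / im ∂_{k+1}, so:

  H_0: rank C_0 − rank ∂_1 = 9 − 8 = 1, and the invariant factors of ∂_1 are all 1, so H_0 = Z.
  H_1: rank ker ∂_1 − rank ∂_2 = (27 − 8) − 17 = 2, and the invariant factors of ∂_2 are all 1, so H_1 = Z^2.
  H_2: rank ker ∂_2 − rank ∂_3 = (18 − 17) − 0 = 1, and there is no ∂_3, so H_2 = Z.

H_0 = Z,  H_1 = Z^2,  H_2 = Z.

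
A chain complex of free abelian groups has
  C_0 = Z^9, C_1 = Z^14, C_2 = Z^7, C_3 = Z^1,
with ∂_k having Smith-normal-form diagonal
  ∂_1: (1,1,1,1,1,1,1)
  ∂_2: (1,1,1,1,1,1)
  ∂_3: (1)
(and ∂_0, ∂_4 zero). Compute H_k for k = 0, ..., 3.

H_0 = Z^2,  H_1 = Z,  H_2 = 0,  H_3 = 0.

H_0: b_0 = 9 − 0 − 7 = 2; torsion from ∂_1 factors > 1: none. So H_0 = Z^2.
H_1: b_1 = 14 − 7 − 6 = 1; torsion from ∂_2 factors > 1: none. So H_1 = Z.
H_2: b_2 = 7 − 6 − 1 = 0; torsion from ∂_3 factors > 1: none. So H_2 = 0.
H_3: b_3 = 1 − 1 − 0 = 0; torsion from ∂_4 factors > 1: none. So H_3 = 0.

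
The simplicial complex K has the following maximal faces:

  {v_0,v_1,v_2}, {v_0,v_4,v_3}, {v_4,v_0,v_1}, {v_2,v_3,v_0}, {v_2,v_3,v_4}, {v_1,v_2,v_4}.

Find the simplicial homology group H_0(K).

H_0 ≅ Z.

Fix the vertex order v_0 < v_1 < v_2 < v_3 < v_4 and write every simplex with vertices in increasing order. Then dim K = 2 and the simplices of K are:

  0-simplices (5): [v_0], [v_1], [v_2], [v_3], [v_4]
  1-simplices (9): [v_0,v_1], [v_0,v_2], [v_0,v_3], [v_0,v_4], [v_1,v_2], [v_1,v_4], [v_2,v_3], [v_2,v_4], [v_3,v_4]
  2-simplices (6): [v_0,v_1,v_2], [v_0,v_1,v_4], [v_0,v_2,v_3], [v_0,v_3,v_4], [v_1,v_2,v_4], [v_2,v_3,v_4]

so the chain groups are C_0 ≅ Z^5, C_1 ≅ Z^9, C_2 ≅ Z^6.

Boundary ∂_1: C_1 → C_0 maps an edge to its endpoints' difference, ∂[p,q] = q − p.
The 5×9 boundary matrix has rank 4 and Smith normal form diag(1,1,1,1).

The boundary map ∂_2: C_2 → C_1 acts by ∂[p,q,r] = [q,r] − [p,r] + [p,q]. For instance
  ∂[v_2,v_3,v_4] = [v_3,v_4] − [v_2,v_4] + [v_2,v_3],
  ∂[v_0,v_1,v_2] = [v_1,v_2] − [v_0,v_2] + [v_0,v_1].
The resulting 9×6 matrix has rank 5, and its Smith normal form has invariant factors (1,1,1,1,1).

Now H_k = ker ∂_k / im ∂_{k+1}, so:

  H_0: rank C_0 − rank ∂_1 = 5 − 4 = 1, and the invariant factors of ∂_1 are all 1, so H_0 ≅ Z.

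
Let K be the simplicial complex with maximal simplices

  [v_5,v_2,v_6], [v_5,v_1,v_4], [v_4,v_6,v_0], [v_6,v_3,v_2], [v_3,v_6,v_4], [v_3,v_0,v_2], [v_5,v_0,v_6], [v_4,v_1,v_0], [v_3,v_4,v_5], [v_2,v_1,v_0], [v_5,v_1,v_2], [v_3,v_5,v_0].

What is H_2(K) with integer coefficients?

H_2 = 0.

Order the vertices as v_0 < v_1 < v_2 < v_3 < v_4 < v_5 < v_6. Listing each simplex with vertices in this order, K has dimension 2 with simplices:

  0-simplices (7): [v_0], [v_1], [v_2], [v_3], [v_4], [v_5], [v_6]
  1-simplices (18): (18 of them)
  2-simplices (12): (12 of them)

Hence C_0 ≅ Z^7, C_1 ≅ Z^18, C_2 ≅ Z^12.

The boundary map ∂_1: C_1 → C_0 sends each edge [p,q] (with p < q) to q − p. For instance
  ∂[v_0,v_1] = [v_1] − [v_0].
As a 7×18 matrix over Z this has rank 6, with invariant factors (1,1,1,1,1,1).

∂_2: C_2 → C_1 maps a triangle to the signed sum of its edges. For instance
  ∂[v_2,v_3,v_6] = [v_3,v_6] − [v_2,v_6] + [v_2,v_3],
  ∂[v_1,v_4,v_5] = [v_4,v_5] − [v_1,v_5] + [v_1,v_4].
The resulting 18×12 matrix has rank 12, and its Smith normal form has invariant factors (1,1,1,1,1,1,1,1,1,1,1,2).

From H_k ≅ ker(∂_k) / im(∂_{k+1}) we obtain:

  H_2: rank ker ∂_2 − rank ∂_3 = (12 − 12) − 0 = 0, and there is no ∂_3, so H_2 = 0.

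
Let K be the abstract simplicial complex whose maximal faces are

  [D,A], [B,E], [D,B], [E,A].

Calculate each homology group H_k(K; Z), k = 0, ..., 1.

Fix the vertex order A < B < D < E and write every simplex with vertices in increasing order. Then dim K = 1 and the simplices of K are:

  0-simplices (4): A, B, D, E
  1-simplices (4): AD, AE, BD, BE

Hence C_0 ≅ Z^4, C_1 ≅ Z^4.

Boundary ∂_1: C_1 → C_0 maps an edge to its endpoints' difference, ∂[p,q] = q − p. For instance
  ∂BE = E − B.
The resulting 4×4 matrix has rank 3, and its Smith normal form has invariant factors (1,1,1).

Computing H_k = (kernel of ∂_k) / (image of ∂_{k+1}):

  H_0: rank C_0 − rank ∂_1 = 4 − 3 = 1, and the invariant factors of ∂_1 are all 1, so H_0 ≅ Z.
  H_1: rank ker ∂_1 − rank ∂_2 = (4 − 3) − 0 = 1, and there is no ∂_2, so H_1 ≅ Z.

(K is a triangulation of the circle S^1.)

H_0 ≅ Z,  H_1 ≅ Z.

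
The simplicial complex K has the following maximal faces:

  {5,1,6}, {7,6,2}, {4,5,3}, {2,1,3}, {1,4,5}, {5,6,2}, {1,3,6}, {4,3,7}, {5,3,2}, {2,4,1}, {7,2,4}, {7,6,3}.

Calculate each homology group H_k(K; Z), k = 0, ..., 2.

H_0 ≅ Z,  H_1 ≅ Z/2,  H_2 = 0.

K has 7 vertices, 18 edges, 12 triangles.
rank ∂_0 = 0, rank ∂_1 = 6 ⇒ b_0 = 7 − 0 − 6 = 1; all invariant factors of ∂_1 are 1 so no torsion. So H_0 = Z.
rank ∂_1 = 6, rank ∂_2 = 12 ⇒ b_1 = 18 − 6 − 12 = 0; ∂_2 has invariant factor(s) [2] giving torsion. So H_1 = Z/2.
rank ∂_2 = 12, rank ∂_3 = 0 ⇒ b_2 = 12 − 12 − 0 = 0. So H_2 = 0.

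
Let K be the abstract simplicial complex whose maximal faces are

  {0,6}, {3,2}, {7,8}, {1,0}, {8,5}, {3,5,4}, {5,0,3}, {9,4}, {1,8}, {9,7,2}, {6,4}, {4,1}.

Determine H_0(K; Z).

K has 10 vertices, 17 edges, 3 triangles.
rank ∂_0 = 0, rank ∂_1 = 9 ⇒ b_0 = 10 − 0 − 9 = 1; all invariant factors of ∂_1 are 1 so no torsion. So H_0 ≅ Z.

H_0 = Z.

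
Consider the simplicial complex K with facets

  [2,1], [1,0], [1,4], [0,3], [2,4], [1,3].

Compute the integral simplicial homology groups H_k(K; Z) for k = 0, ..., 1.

H_0 = Z,  H_1 = Z^2.

Order the vertices as 0 < 1 < 2 < 3 < 4. Listing each simplex with vertices in this order, K has dimension 1 with simplices:

  0-simplices (5): [0], [1], [2], [3], [4]
  1-simplices (6): [0,1], [0,3], [1,2], [1,3], [1,4], [2,4]

so the chain groups are C_0 ≅ Z^5, C_1 ≅ Z^6.

The boundary map ∂_1: C_1 → C_0 is given by ∂[p,q] = [q] − [p].
The resulting 5×6 matrix has rank 4, and its Smith normal form has invariant factors (1,1,1,1).

Reading off H_k = ker ∂_k / im ∂_{k+1}:

  H_0: rank C_0 − rank ∂_1 = 5 − 4 = 1, and the invariant factors of ∂_1 are all 1, so H_0 = Z.
  H_1: rank ker ∂_1 − rank ∂_2 = (6 − 4) − 0 = 2, and there is no ∂_2, so H_1 = Z^2.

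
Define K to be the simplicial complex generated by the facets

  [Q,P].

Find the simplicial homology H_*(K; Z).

Order the vertices as P < Q. Listing each simplex with vertices in this order, K has dimension 1 with simplices:

  0-simplices (2): P, Q
  1-simplices (1): PQ

giving chain groups C_0 ≅ Z^2, C_1 ≅ Z^1.

∂_1: C_1 → C_0 maps an edge to its endpoints' difference, ∂[p,q] = q − p.
The resulting 2×1 matrix has rank 1, and its Smith normal form has invariant factors (1).

Now H_k = ker ∂_k / im ∂_{k+1}, so:

  H_0: rank C_0 − rank ∂_1 = 2 − 1 = 1, and the invariant factors of ∂_1 are all 1, so H_0 = Z.
  H_1: rank ker ∂_1 − rank ∂_2 = (1 − 1) − 0 = 0, and there is no ∂_2, so H_1 = 0.

H_0 ≅ Z,  H_1 = 0.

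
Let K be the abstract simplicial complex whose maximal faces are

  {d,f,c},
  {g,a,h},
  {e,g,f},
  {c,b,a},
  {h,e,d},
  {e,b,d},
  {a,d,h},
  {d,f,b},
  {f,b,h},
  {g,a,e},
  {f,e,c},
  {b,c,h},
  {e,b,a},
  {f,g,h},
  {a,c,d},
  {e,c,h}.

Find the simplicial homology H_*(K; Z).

Fix the vertex order a < b < c < d < e < f < g < h and write every simplex with vertices in increasing order. Then dim K = 2 and the simplices of K are:

  0-simplices (8): a, b, c, d, e, f, g, h
  1-simplices (24): ab, ac, ad, ae, ag, ah, bc, bd, be, bf, bh, cd, ce, cf, ch, de, df, dh, ef, eg, eh, fg, fh, gh
  2-simplices (16): abc, abe, acd, adh, aeg, agh, bch, bde, bdf, bfh, cdf, cef, ceh, deh, efg, fgh

giving chain groups C_0 ≅ Z^8, C_1 ≅ Z^24, C_2 ≅ Z^16.

Boundary ∂_1: C_1 → C_0 sends each edge [p,q] (with p < q) to q − p. For instance
  ∂ce = e − c.
The resulting 8×24 matrix has rank 7, and its Smith normal form has invariant factors (1,1,1,1,1,1,1).

∂_2: C_2 → C_1 acts by ∂[p,q,r] = [q,r] − [p,r] + [p,q]. For instance
  ∂adh = dh − ah + ad,
  ∂efg = fg − eg + ef.
As a 24×16 matrix over Z this has rank 15, with invariant factors (1,1,1,1,1,1,1,1,1,1,1,1,1,1,1).

Now H_k = ker ∂_k / im ∂_{k+1}, so:

  H_0: rank C_0 − rank ∂_1 = 8 − 7 = 1, and the invariant factors of ∂_1 are all 1, so H_0 = Z.
  H_1: rank ker ∂_1 − rank ∂_2 = (24 − 7) − 15 = 2, and the invariant factors of ∂_2 are all 1, so H_1 = Z^2.
  H_2: rank ker ∂_2 − rank ∂_3 = (16 − 15) − 0 = 1, and there is no ∂_3, so H_2 = Z.

As a check, the Euler characteristic is 8 − 24 + 16 = 0, which agrees with 1 − 2 + 1 = 0.

H_0 = Z,  H_1 = Z^2,  H_2 = Z.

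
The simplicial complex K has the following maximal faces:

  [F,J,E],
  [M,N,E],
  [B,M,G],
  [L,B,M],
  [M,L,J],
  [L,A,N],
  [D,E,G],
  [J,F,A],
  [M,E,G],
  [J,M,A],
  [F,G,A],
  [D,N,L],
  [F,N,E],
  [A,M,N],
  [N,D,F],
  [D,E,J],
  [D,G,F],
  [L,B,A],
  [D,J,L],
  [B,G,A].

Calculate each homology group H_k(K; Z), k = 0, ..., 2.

H_0 = Z,  H_1 = Z ⊕ Z/2,  H_2 = 0.

Fix the vertex order A < B < D < E < F < G < J < L < M < N and write every simplex with vertices in increasing order. Then dim K = 2 and the simplices of K are:

  0-simplices (10): A, B, D, E, F, G, J, L, M, N
  1-simplices (30): AB, AF, AG, AJ, AL, AM, AN, BG, BL, BM, DE, DF, DG, DJ, DL, DN, EF, EG, EJ, EM, EN, FG, FJ, FN, GM, JL, JM, LM, LN, MN
  2-simplices (20): ABG, ABL, AFG, AFJ, AJM, ALN, AMN, BGM, BLM, DEG, DEJ, DFG, DFN, DJL, DLN, EFJ, EFN, EGM, EMN, JLM

Hence C_0 ≅ Z^10, C_1 ≅ Z^30, C_2 ≅ Z^20.

The boundary map ∂_1: C_1 → C_0 sends each edge [p,q] (with p < q) to q − p.
As a 10×30 matrix over Z this has rank 9, with invariant factors (1,1,1,1,1,1,1,1,1).

Boundary ∂_2: C_2 → C_1 sends each 2-simplex [p,q,r] to [q,r] − [p,r] + [p,q]. For instance
  ∂BLM = LM − BM + BL,
  ∂EGM = GM − EM + EG.
The 30×20 boundary matrix has rank 20 and Smith normal form diag(1,1,1,1,1,1,1,1,1,1,1,1,1,1,1,1,1,1,1,2).

Reading off H_k = ker ∂_k / im ∂_{k+1}:

  H_0: rank C_0 − rank ∂_1 = 10 − 9 = 1, and the invariant factors of ∂_1 are all 1, so H_0 ≅ Z.
  H_1: rank ker ∂_1 − rank ∂_2 = (30 − 9) − 20 = 1, and ∂_2 has invariant factor 2 > 1, so H_1 ≅ Z ⊕ Z/2.
  H_2: rank ker ∂_2 − rank ∂_3 = (20 − 20) − 0 = 0, and there is no ∂_3, so H_2 ≅ 0.

(K is a triangulation of the Klein bottle.)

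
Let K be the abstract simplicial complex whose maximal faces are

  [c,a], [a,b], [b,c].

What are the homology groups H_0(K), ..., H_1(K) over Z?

Fix the vertex order a < b < c and write every simplex with vertices in increasing order. Then dim K = 1 and the simplices of K are:

  0-simplices (3): a, b, c
  1-simplices (3): ab, ac, bc

so the chain groups are C_0 ≅ Z^3, C_1 ≅ Z^3.

The boundary map ∂_1: C_1 → C_0 is given by ∂[p,q] = [q] − [p].
As a 3×3 matrix over Z this has rank 2, with invariant factors (1,1).

From H_k ≅ ker(∂_k) / im(∂_{k+1}) we obtain:

  H_0: rank C_0 − rank ∂_1 = 3 − 2 = 1, and the invariant factors of ∂_1 are all 1, so H_0 ≅ Z.
  H_1: rank ker ∂_1 − rank ∂_2 = (3 − 2) − 0 = 1, and there is no ∂_2, so H_1 ≅ Z.

H_0 ≅ Z,  H_1 ≅ Z.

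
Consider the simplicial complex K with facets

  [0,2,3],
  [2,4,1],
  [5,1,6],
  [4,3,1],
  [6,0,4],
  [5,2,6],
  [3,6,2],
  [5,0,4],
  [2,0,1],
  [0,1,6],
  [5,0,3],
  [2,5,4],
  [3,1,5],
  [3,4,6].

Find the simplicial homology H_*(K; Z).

Order the vertices as 0 < 1 < 2 < 3 < 4 < 5 < 6. Listing each simplex with vertices in this order, K has dimension 2 with simplices:

  0-simplices (7): [0], [1], [2], [3], [4], [5], [6]
  1-simplices (21): [0,1], [0,2], [0,3], [0,4], [0,5], [0,6], [1,2], [1,3], [1,4], [1,5], [1,6], [2,3], [2,4], [2,5], [2,6], [3,4], [3,5], [3,6], [4,5], [4,6], [5,6]
  2-simplices (14): [0,1,2], [0,1,6], [0,2,3], [0,3,5], [0,4,5], [0,4,6], [1,2,4], [1,3,4], [1,3,5], [1,5,6], [2,3,6], [2,4,5], [2,5,6], [3,4,6]

so the chain groups are C_0 ≅ Z^7, C_1 ≅ Z^21, C_2 ≅ Z^14.

The boundary map ∂_1: C_1 → C_0 is given by ∂[p,q] = [q] − [p]. For instance
  ∂[4,5] = [5] − [4].
The resulting 7×21 matrix has rank 6, and its Smith normal form has invariant factors (1,1,1,1,1,1).

Boundary ∂_2: C_2 → C_1 acts by ∂[p,q,r] = [q,r] − [p,r] + [p,q]. For instance
  ∂[1,3,5] = [3,5] − [1,5] + [1,3],
  ∂[2,5,6] = [5,6] − [2,6] + [2,5].
As a 21×14 matrix over Z this has rank 13, with invariant factors (1,1,1,1,1,1,1,1,1,1,1,1,1).

Now H_k = ker ∂_k / im ∂_{k+1}, so:

  H_0: rank C_0 − rank ∂_1 = 7 − 6 = 1, and the invariant factors of ∂_1 are all 1, so H_0 = Z.
  H_1: rank ker ∂_1 − rank ∂_2 = (21 − 6) − 13 = 2, and the invariant factors of ∂_2 are all 1, so H_1 = Z^2.
  H_2: rank ker ∂_2 − rank ∂_3 = (14 − 13) − 0 = 1, and there is no ∂_3, so H_2 = Z.

As a check, the Euler characteristic is 7 − 21 + 14 = 0, which agrees with 1 − 2 + 1 = 0.
(K is a triangulation of the torus T^2.)

H_0 = Z,  H_1 = Z^2,  H_2 = Z.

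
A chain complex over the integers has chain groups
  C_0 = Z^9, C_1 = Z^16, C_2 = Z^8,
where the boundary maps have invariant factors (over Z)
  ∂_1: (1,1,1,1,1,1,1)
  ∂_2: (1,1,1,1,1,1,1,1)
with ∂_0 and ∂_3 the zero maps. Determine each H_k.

H_0: b_0 = 9 − 0 − 7 = 2; torsion from ∂_1 factors > 1: none. So H_0 = Z^2.
H_1: b_1 = 16 − 7 − 8 = 1; torsion from ∂_2 factors > 1: none. So H_1 = Z.
H_2: b_2 = 8 − 8 − 0 = 0; torsion from ∂_3 factors > 1: none. So H_2 = 0.

H_0 = Z^2,  H_1 = Z,  H_2 = 0.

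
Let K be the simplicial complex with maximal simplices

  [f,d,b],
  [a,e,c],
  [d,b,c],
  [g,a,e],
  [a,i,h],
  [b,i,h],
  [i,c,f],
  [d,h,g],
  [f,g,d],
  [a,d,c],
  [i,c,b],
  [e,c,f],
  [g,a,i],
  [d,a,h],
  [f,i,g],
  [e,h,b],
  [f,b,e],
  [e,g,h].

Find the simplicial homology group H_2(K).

H_2 = 0.

K has 9 vertices, 27 edges, 18 triangles.
rank ∂_2 = 18, rank ∂_3 = 0 ⇒ b_2 = 18 − 18 − 0 = 0. So H_2 = 0.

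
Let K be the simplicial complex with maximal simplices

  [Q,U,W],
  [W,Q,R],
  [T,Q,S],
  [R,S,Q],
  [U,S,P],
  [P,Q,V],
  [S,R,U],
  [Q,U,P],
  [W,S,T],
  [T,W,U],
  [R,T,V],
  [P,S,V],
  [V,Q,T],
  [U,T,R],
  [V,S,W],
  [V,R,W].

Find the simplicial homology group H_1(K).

H_1 = Z^2.

Take the total order P < Q < R < S < T < U < V < W on the vertex set. Then K (dimension 2) consists of the simplices:

  0-simplices (8): P, Q, R, S, T, U, V, W
  1-simplices (24): PQ, PS, PU, PV, QR, QS, QT, QU, QV, QW, RS, RT, RU, RV, RW, ST, SU, SV, SW, TU, TV, TW, UW, VW
  2-simplices (16): PQU, PQV, PSU, PSV, QRS, QRW, QST, QTV, QUW, RSU, RTU, RTV, RVW, STW, SVW, TUW

giving chain groups C_0 ≅ Z^8, C_1 ≅ Z^24, C_2 ≅ Z^16.

∂_1: C_1 → C_0 is given by ∂[p,q] = [q] − [p]. For instance
  ∂RV = V − R.
As a 8×24 matrix over Z this has rank 7, with invariant factors (1,1,1,1,1,1,1).

Boundary ∂_2: C_2 → C_1 maps a triangle to the signed sum of its edges. For instance
  ∂PSU = SU − PU + PS,
  ∂PQV = QV − PV + PQ.
This gives a 24×16 integer matrix of rank 15; reducing to Smith normal form yields diagonal entries (1,1,1,1,1,1,1,1,1,1,1,1,1,1,1).

From H_k ≅ ker(∂_k) / im(∂_{k+1}) we obtain:

  H_1: rank ker ∂_1 − rank ∂_2 = (24 − 7) − 15 = 2, and the invariant factors of ∂_2 are all 1, so H_1 ≅ Z^2.

(K is a triangulation of the torus T^2.)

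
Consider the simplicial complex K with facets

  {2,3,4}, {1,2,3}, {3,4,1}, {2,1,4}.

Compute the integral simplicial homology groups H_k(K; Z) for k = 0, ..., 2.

Order the vertices as 1 < 2 < 3 < 4. Listing each simplex with vertices in this order, K has dimension 2 with simplices:

  0-simplices (4): [1], [2], [3], [4]
  1-simplices (6): [1,2], [1,3], [1,4], [2,3], [2,4], [3,4]
  2-simplices (4): [1,2,3], [1,2,4], [1,3,4], [2,3,4]

Hence C_0 ≅ Z^4, C_1 ≅ Z^6, C_2 ≅ Z^4.

∂_1: C_1 → C_0 is given by ∂[p,q] = [q] − [p]. For instance
  ∂[2,4] = [4] − [2].
The resulting 4×6 matrix has rank 3, and its Smith normal form has invariant factors (1,1,1).

Boundary ∂_2: C_2 → C_1 sends each 2-simplex [p,q,r] to [q,r] − [p,r] + [p,q]. For instance
  ∂[2,3,4] = [3,4] − [2,4] + [2,3],
  ∂[1,3,4] = [3,4] − [1,4] + [1,3].
This gives a 6×4 integer matrix of rank 3; reducing to Smith normal form yields diagonal entries (1,1,1).

Computing H_k = (kernel of ∂_k) / (image of ∂_{k+1}):

  H_0: rank C_0 − rank ∂_1 = 4 − 3 = 1, and the invariant factors of ∂_1 are all 1, so H_0 ≅ Z.
  H_1: rank ker ∂_1 − rank ∂_2 = (6 − 3) − 3 = 0, and the invariant factors of ∂_2 are all 1, so H_1 ≅ 0.
  H_2: rank ker ∂_2 − rank ∂_3 = (4 − 3) − 0 = 1, and there is no ∂_3, so H_2 ≅ Z.

As a check, the Euler characteristic is 4 − 6 + 4 = 2, which agrees with 1 − 0 + 1 = 2.
(K is a triangulation of the 2-sphere S^2.)

H_0 = Z,  H_1 = 0,  H_2 = Z.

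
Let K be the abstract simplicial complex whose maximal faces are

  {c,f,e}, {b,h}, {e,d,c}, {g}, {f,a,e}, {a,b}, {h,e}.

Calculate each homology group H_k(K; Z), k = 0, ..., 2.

We work with the vertex ordering a < b < c < d < e < f < g < h. The simplices of K, each written with vertices in increasing order, are:

  0-simplices (8): a, b, c, d, e, f, g, h
  1-simplices (10): ab, ae, af, bh, cd, ce, cf, de, ef, eh
  2-simplices (3): aef, cde, cef

so the chain groups are C_0 ≅ Z^8, C_1 ≅ Z^10, C_2 ≅ Z^3.

Boundary ∂_1: C_1 → C_0 sends each edge [p,q] (with p < q) to q − p. For instance
  ∂bh = h − b.
This gives a 8×10 integer matrix of rank 6; reducing to Smith normal form yields diagonal entries (1,1,1,1,1,1).

The boundary map ∂_2: C_2 → C_1 sends each 2-simplex [p,q,r] to [q,r] − [p,r] + [p,q]. For instance
  ∂cde = de − ce + cd,
  ∂cef = ef − cf + ce.
The 10×3 boundary matrix has rank 3 and Smith normal form diag(1,1,1).

Reading off H_k = ker ∂_k / im ∂_{k+1}:

  H_0: rank C_0 − rank ∂_1 = 8 − 6 = 2, and the invariant factors of ∂_1 are all 1, so H_0 ≅ Z^2.
  H_1: rank ker ∂_1 − rank ∂_2 = (10 − 6) − 3 = 1, and the invariant factors of ∂_2 are all 1, so H_1 ≅ Z.
  H_2: rank ker ∂_2 − rank ∂_3 = (3 − 3) − 0 = 0, and there is no ∂_3, so H_2 ≅ 0.

As a check, the Euler characteristic is 8 − 10 + 3 = 1, which agrees with 2 − 1 + 0 = 1.

H_0 = Z^2,  H_1 = Z,  H_2 = 0.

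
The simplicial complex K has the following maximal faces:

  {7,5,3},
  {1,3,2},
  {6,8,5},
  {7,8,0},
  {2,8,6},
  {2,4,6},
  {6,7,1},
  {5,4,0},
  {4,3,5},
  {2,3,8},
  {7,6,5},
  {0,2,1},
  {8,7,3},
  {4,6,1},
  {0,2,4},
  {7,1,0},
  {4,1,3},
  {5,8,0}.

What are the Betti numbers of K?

Order the vertices as 0 < 1 < 2 < 3 < 4 < 5 < 6 < 7 < 8. Listing each simplex with vertices in this order, K has dimension 2 with simplices:

  0-simplices (9): [0], [1], [2], [3], [4], [5], [6], [7], [8]
  1-simplices (27): (27 of them)
  2-simplices (18): [0,1,2], [0,1,7], [0,2,4], [0,4,5], [0,5,8], [0,7,8], [1,2,3], [1,3,4], [1,4,6], [1,6,7], [2,3,8], [2,4,6], [2,6,8], [3,4,5], [3,5,7], [3,7,8], [5,6,7], [5,6,8]

Hence C_0 ≅ Z^9, C_1 ≅ Z^27, C_2 ≅ Z^18.

The boundary map ∂_1: C_1 → C_0 sends each edge [p,q] (with p < q) to q − p. For instance
  ∂[0,7] = [7] − [0].
The resulting 9×27 matrix has rank 8, and its Smith normal form has invariant factors (1,1,1,1,1,1,1,1).

The boundary map ∂_2: C_2 → C_1 maps a triangle to the signed sum of its edges. For instance
  ∂[1,6,7] = [6,7] − [1,7] + [1,6],
  ∂[0,1,7] = [1,7] − [0,7] + [0,1].
As a 27×18 matrix over Z this has rank 18, with invariant factors (1,1,1,1,1,1,1,1,1,1,1,1,1,1,1,1,1,2).

Computing H_k = (kernel of ∂_k) / (image of ∂_{k+1}):

  H_0: rank C_0 − rank ∂_1 = 9 − 8 = 1, and the invariant factors of ∂_1 are all 1, so H_0 = Z.
  H_1: rank ker ∂_1 − rank ∂_2 = (27 − 8) − 18 = 1, and ∂_2 has invariant factor 2 > 1, so H_1 = Z ⊕ Z/2Z.
  H_2: rank ker ∂_2 − rank ∂_3 = (18 − 18) − 0 = 0, and there is no ∂_3, so H_2 = 0.

As a check, the Euler characteristic is 9 − 27 + 18 = 0, which agrees with 1 − 1 + 0 = 0.
(K is a triangulation of the Klein bottle.)

Hence the Betti numbers are b_0 = 1, b_1 = 1, b_2 = 0.

b_0 = 1, b_1 = 1, b_2 = 0.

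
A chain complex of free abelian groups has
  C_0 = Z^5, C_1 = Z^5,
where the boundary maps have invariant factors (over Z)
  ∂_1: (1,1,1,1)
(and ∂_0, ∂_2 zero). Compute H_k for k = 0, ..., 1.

H_0: b_0 = 5 − 0 − 4 = 1; torsion from ∂_1 factors > 1: none. So H_0 ≅ Z.
H_1: b_1 = 5 − 4 − 0 = 1; torsion from ∂_2 factors > 1: none. So H_1 ≅ Z.

H_0 ≅ Z,  H_1 ≅ Z.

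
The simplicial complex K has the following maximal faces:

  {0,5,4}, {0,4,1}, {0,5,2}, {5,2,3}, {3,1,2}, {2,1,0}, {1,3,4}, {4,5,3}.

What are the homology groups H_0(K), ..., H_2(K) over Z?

We work with the vertex ordering 0 < 1 < 2 < 3 < 4 < 5. The simplices of K, each written with vertices in increasing order, are:

  0-simplices (6): [0], [1], [2], [3], [4], [5]
  1-simplices (12): [0,1], [0,2], [0,4], [0,5], [1,2], [1,3], [1,4], [2,3], [2,5], [3,4], [3,5], [4,5]
  2-simplices (8): [0,1,2], [0,1,4], [0,2,5], [0,4,5], [1,2,3], [1,3,4], [2,3,5], [3,4,5]

Hence C_0 ≅ Z^6, C_1 ≅ Z^12, C_2 ≅ Z^8.

The boundary map ∂_1: C_1 → C_0 is given by ∂[p,q] = [q] − [p].
As a 6×12 matrix over Z this has rank 5, with invariant factors (1,1,1,1,1).

∂_2: C_2 → C_1 acts by ∂[p,q,r] = [q,r] − [p,r] + [p,q]. For instance
  ∂[1,2,3] = [2,3] − [1,3] + [1,2],
  ∂[3,4,5] = [4,5] − [3,5] + [3,4].
The resulting 12×8 matrix has rank 7, and its Smith normal form has invariant factors (1,1,1,1,1,1,1).

Computing H_k = (kernel of ∂_k) / (image of ∂_{k+1}):

  H_0: rank C_0 − rank ∂_1 = 6 − 5 = 1, and the invariant factors of ∂_1 are all 1, so H_0 = Z.
  H_1: rank ker ∂_1 − rank ∂_2 = (12 − 5) − 7 = 0, and the invariant factors of ∂_2 are all 1, so H_1 = 0.
  H_2: rank ker ∂_2 − rank ∂_3 = (8 − 7) − 0 = 1, and there is no ∂_3, so H_2 = Z.

As a check, the Euler characteristic is 6 − 12 + 8 = 2, which agrees with 1 − 0 + 1 = 2.

H_0 = Z,  H_1 = 0,  H_2 = Z.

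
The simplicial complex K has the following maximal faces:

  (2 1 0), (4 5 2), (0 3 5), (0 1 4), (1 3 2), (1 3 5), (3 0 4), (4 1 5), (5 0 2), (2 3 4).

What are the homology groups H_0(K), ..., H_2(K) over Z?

K has 6 vertices, 15 edges, 10 triangles.
rank ∂_0 = 0, rank ∂_1 = 5 ⇒ b_0 = 6 − 0 − 5 = 1; all invariant factors of ∂_1 are 1 so no torsion. So H_0 = Z.
rank ∂_1 = 5, rank ∂_2 = 10 ⇒ b_1 = 15 − 5 − 10 = 0; ∂_2 has invariant factor(s) [2] giving torsion. So H_1 = Z/2.
rank ∂_2 = 10, rank ∂_3 = 0 ⇒ b_2 = 10 − 10 − 0 = 0. So H_2 = 0.

H_0 ≅ Z,  H_1 ≅ Z/2,  H_2 = 0.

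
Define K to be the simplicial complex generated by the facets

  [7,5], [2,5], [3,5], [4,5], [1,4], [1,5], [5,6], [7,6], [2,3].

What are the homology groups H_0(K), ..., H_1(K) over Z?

H_0 ≅ Z,  H_1 ≅ Z^3.

Fix the vertex order 1 < 2 < 3 < 4 < 5 < 6 < 7 and write every simplex with vertices in increasing order. Then dim K = 1 and the simplices of K are:

  0-simplices (7): [1], [2], [3], [4], [5], [6], [7]
  1-simplices (9): [1,4], [1,5], [2,3], [2,5], [3,5], [4,5], [5,6], [5,7], [6,7]

so the chain groups are C_0 ≅ Z^7, C_1 ≅ Z^9.

∂_1: C_1 → C_0 is given by ∂[p,q] = [q] − [p]. For instance
  ∂[6,7] = [7] − [6].
As a 7×9 matrix over Z this has rank 6, with invariant factors (1,1,1,1,1,1).

From H_k ≅ ker(∂_k) / im(∂_{k+1}) we obtain:

  H_0: rank C_0 − rank ∂_1 = 7 − 6 = 1, and the invariant factors of ∂_1 are all 1, so H_0 = Z.
  H_1: rank ker ∂_1 − rank ∂_2 = (9 − 6) − 0 = 3, and there is no ∂_2, so H_1 = Z^3.

As a check, the Euler characteristic is 7 − 9 = -2, which agrees with 1 − 3 = -2.
(K is a triangulation of a wedge of 3 circles.)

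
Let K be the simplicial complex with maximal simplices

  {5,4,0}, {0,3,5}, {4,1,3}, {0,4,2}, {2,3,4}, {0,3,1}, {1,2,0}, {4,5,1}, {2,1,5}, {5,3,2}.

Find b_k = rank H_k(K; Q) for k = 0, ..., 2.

b_0 = 1, b_1 = 0, b_2 = 0.

K has 6 vertices, 15 edges, 10 triangles.
rank ∂_0 = 0, rank ∂_1 = 5 ⇒ b_0 = 6 − 0 − 5 = 1; all invariant factors of ∂_1 are 1 so no torsion. So H_0 ≅ Z.
rank ∂_1 = 5, rank ∂_2 = 10 ⇒ b_1 = 15 − 5 − 10 = 0; ∂_2 has invariant factor(s) [2] giving torsion. So H_1 ≅ Z/2.
rank ∂_2 = 10, rank ∂_3 = 0 ⇒ b_2 = 10 − 10 − 0 = 0. So H_2 ≅ 0.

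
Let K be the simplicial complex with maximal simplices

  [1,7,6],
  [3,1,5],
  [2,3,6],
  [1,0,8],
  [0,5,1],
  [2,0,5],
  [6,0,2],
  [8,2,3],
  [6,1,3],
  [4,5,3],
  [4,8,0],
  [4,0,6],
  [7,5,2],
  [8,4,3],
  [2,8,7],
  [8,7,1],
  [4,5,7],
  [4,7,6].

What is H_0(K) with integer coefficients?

H_0 = Z.

Fix the vertex order 0 < 1 < 2 < 3 < 4 < 5 < 6 < 7 < 8 and write every simplex with vertices in increasing order. Then dim K = 2 and the simplices of K are:

  0-simplices (9): [0], [1], [2], [3], [4], [5], [6], [7], [8]
  1-simplices (27): (27 of them)
  2-simplices (18): [0,1,5], [0,1,8], [0,2,5], [0,2,6], [0,4,6], [0,4,8], [1,3,5], [1,3,6], [1,6,7], [1,7,8], [2,3,6], [2,3,8], [2,5,7], [2,7,8], [3,4,5], [3,4,8], [4,5,7], [4,6,7]

Hence C_0 ≅ Z^9, C_1 ≅ Z^27, C_2 ≅ Z^18.

The boundary map ∂_1: C_1 → C_0 is given by ∂[p,q] = [q] − [p]. For instance
  ∂[4,5] = [5] − [4].
The 9×27 boundary matrix has rank 8 and Smith normal form diag(1,1,1,1,1,1,1,1).

∂_2: C_2 → C_1 sends each 2-simplex [p,q,r] to [q,r] − [p,r] + [p,q]. For instance
  ∂[1,6,7] = [6,7] − [1,7] + [1,6],
  ∂[0,1,5] = [1,5] − [0,5] + [0,1].
This gives a 27×18 integer matrix of rank 17; reducing to Smith normal form yields diagonal entries (1,1,1,1,1,1,1,1,1,1,1,1,1,1,1,1,1).

Reading off H_k = ker ∂_k / im ∂_{k+1}:

  H_0: rank C_0 − rank ∂_1 = 9 − 8 = 1, and the invariant factors of ∂_1 are all 1, so H_0 = Z.

(K is a triangulation of the torus T^2.)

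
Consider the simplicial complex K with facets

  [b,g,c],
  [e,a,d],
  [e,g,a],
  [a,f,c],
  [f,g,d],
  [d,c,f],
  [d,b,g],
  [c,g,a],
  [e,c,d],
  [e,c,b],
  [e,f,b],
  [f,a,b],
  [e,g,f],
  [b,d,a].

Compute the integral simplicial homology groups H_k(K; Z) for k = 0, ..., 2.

H_0 = Z,  H_1 = Z^2,  H_2 = Z.

Take the total order a < b < c < d < e < f < g on the vertex set. Then K (dimension 2) consists of the simplices:

  0-simplices (7): a, b, c, d, e, f, g
  1-simplices (21): ab, ac, ad, ae, af, ag, bc, bd, be, bf, bg, cd, ce, cf, cg, de, df, dg, ef, eg, fg
  2-simplices (14): abd, abf, acf, acg, ade, aeg, bce, bcg, bdg, bef, cde, cdf, dfg, efg

so the chain groups are C_0 ≅ Z^7, C_1 ≅ Z^21, C_2 ≅ Z^14.

The boundary map ∂_1: C_1 → C_0 maps an edge to its endpoints' difference, ∂[p,q] = q − p. For instance
  ∂cf = f − c.
The resulting 7×21 matrix has rank 6, and its Smith normal form has invariant factors (1,1,1,1,1,1).

The boundary map ∂_2: C_2 → C_1 maps a triangle to the signed sum of its edges. For instance
  ∂bcg = cg − bg + bc,
  ∂cdf = df − cf + cd.
The resulting 21×14 matrix has rank 13, and its Smith normal form has invariant factors (1,1,1,1,1,1,1,1,1,1,1,1,1).

From H_k ≅ ker(∂_k) / im(∂_{k+1}) we obtain:

  H_0: rank C_0 − rank ∂_1 = 7 − 6 = 1, and the invariant factors of ∂_1 are all 1, so H_0 = Z.
  H_1: rank ker ∂_1 − rank ∂_2 = (21 − 6) − 13 = 2, and the invariant factors of ∂_2 are all 1, so H_1 = Z^2.
  H_2: rank ker ∂_2 − rank ∂_3 = (14 − 13) − 0 = 1, and there is no ∂_3, so H_2 = Z.

(K is a triangulation of the torus T^2.)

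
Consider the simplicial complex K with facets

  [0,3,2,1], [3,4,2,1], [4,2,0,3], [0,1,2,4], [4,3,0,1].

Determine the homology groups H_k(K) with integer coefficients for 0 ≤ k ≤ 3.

We work with the vertex ordering 0 < 1 < 2 < 3 < 4. The simplices of K, each written with vertices in increasing order, are:

  0-simplices (5): [0], [1], [2], [3], [4]
  1-simplices (10): [0,1], [0,2], [0,3], [0,4], [1,2], [1,3], [1,4], [2,3], [2,4], [3,4]
  2-simplices (10): [0,1,2], [0,1,3], [0,1,4], [0,2,3], [0,2,4], [0,3,4], [1,2,3], [1,2,4], [1,3,4], [2,3,4]
  3-simplices (5): [0,1,2,3], [0,1,2,4], [0,1,3,4], [0,2,3,4], [1,2,3,4]

so the chain groups are C_0 ≅ Z^5, C_1 ≅ Z^10, C_2 ≅ Z^10, C_3 ≅ Z^5.

∂_1: C_1 → C_0 maps an edge to its endpoints' difference, ∂[p,q] = q − p. For instance
  ∂[0,3] = [3] − [0].
The 5×10 boundary matrix has rank 4 and Smith normal form diag(1,1,1,1).

∂_2: C_2 → C_1 acts by ∂[p,q,r] = [q,r] − [p,r] + [p,q]. For instance
  ∂[0,3,4] = [3,4] − [0,4] + [0,3],
  ∂[1,3,4] = [3,4] − [1,4] + [1,3].
The resulting 10×10 matrix has rank 6, and its Smith normal form has invariant factors (1,1,1,1,1,1).

The boundary map ∂_3: C_3 → C_2 sends each 3-simplex σ to the alternating sum Σ_i (−1)^i (σ with its i-th vertex removed). For instance
  ∂[1,2,3,4] = [2,3,4] − [1,3,4] + [1,2,4] − [1,2,3],
  ∂[0,2,3,4] = [2,3,4] − [0,3,4] + [0,2,4] − [0,2,3].
The 10×5 boundary matrix has rank 4 and Smith normal form diag(1,1,1,1).

Reading off H_k = ker ∂_k / im ∂_{k+1}:

  H_0: rank C_0 − rank ∂_1 = 5 − 4 = 1, and the invariant factors of ∂_1 are all 1, so H_0 ≅ Z.
  H_1: rank ker ∂_1 − rank ∂_2 = (10 − 4) − 6 = 0, and the invariant factors of ∂_2 are all 1, so H_1 ≅ 0.
  H_2: rank ker ∂_2 − rank ∂_3 = (10 − 6) − 4 = 0, and the invariant factors of ∂_3 are all 1, so H_2 ≅ 0.
  H_3: rank ker ∂_3 − rank ∂_4 = (5 − 4) − 0 = 1, and there is no ∂_4, so H_3 ≅ Z.

H_0 = Z,  H_1 = 0,  H_2 = 0,  H_3 = Z.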